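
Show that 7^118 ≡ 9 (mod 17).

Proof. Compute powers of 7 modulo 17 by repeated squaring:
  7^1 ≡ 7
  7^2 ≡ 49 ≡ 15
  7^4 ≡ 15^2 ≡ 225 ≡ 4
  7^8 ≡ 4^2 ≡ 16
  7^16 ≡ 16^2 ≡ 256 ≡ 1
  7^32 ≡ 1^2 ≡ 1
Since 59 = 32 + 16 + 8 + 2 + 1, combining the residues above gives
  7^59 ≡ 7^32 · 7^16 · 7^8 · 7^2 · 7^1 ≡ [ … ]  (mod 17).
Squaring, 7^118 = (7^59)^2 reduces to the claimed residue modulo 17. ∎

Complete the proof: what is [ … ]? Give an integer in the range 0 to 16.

14

7^32 · 7^16 · 7^8 · 7^2 · 7^1 ≡ 1 · 1 · 16 · 15 · 7 = 1680.
1680 mod 17 = 14, so 7^59 ≡ 14 (mod 17).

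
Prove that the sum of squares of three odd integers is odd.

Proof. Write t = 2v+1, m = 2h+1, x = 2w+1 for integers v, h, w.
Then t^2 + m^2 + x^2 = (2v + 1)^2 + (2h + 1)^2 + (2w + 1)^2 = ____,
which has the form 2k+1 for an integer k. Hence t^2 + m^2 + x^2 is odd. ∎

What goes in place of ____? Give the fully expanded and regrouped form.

(2v + 1)^2 + (2h + 1)^2 + (2w + 1)^2 = 4h^2 + 4h + 4v^2 + 4v + 4w^2 + 4w + 3
= 2(2h^2 + 2h + 2v^2 + 2v + 2w^2 + 2w + 1) + 1.
Since 2h^2 + 2h + 2v^2 + 2v + 2w^2 + 2w + 1 is an integer, the sum of squares is of the form 2k+1 for an integer k.

2(2h^2 + 2h + 2v^2 + 2v + 2w^2 + 2w + 1) + 1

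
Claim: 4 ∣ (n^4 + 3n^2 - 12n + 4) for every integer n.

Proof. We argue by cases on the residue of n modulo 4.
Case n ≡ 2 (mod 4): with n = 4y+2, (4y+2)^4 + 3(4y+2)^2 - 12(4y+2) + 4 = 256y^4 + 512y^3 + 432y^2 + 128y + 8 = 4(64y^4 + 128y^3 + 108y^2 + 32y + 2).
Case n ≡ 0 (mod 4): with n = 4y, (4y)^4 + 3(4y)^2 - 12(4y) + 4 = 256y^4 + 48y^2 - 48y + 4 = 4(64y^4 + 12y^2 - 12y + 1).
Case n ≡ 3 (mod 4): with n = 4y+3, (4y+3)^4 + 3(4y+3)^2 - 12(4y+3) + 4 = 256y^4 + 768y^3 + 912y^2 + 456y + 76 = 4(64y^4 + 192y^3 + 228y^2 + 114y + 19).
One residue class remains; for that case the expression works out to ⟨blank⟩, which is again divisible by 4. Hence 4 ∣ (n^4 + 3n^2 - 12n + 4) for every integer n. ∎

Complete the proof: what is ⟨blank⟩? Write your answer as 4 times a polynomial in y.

4(64y^4 + 64y^3 + 36y^2 - 2y - 1)

The residues treated are {2, 0, 3}, so the missing case is n ≡ 1 (mod 4); write n = 4y+1.
Then (4y+1)^4 + 3(4y+1)^2 - 12(4y+1) + 4 = 256y^4 + 256y^3 + 144y^2 - 8y - 4 = 4(64y^4 + 64y^3 + 36y^2 - 2y - 1).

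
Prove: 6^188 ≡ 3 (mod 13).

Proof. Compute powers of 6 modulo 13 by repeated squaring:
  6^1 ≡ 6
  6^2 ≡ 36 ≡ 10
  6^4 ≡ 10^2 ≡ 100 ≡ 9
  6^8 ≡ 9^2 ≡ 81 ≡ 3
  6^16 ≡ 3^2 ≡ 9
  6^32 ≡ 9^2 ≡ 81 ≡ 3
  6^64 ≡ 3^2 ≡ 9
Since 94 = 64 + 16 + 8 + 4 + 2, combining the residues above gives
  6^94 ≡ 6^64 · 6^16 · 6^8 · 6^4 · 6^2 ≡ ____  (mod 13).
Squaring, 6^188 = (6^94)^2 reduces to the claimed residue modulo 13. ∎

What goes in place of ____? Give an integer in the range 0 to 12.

4

Multiply the listed residues: 9 · 9 · 3 · 9 · 10 = 81 → 243 → 2187 → 21870.
Reducing modulo 13: 21870 = 1682·13 + 4, so 6^94 ≡ 4.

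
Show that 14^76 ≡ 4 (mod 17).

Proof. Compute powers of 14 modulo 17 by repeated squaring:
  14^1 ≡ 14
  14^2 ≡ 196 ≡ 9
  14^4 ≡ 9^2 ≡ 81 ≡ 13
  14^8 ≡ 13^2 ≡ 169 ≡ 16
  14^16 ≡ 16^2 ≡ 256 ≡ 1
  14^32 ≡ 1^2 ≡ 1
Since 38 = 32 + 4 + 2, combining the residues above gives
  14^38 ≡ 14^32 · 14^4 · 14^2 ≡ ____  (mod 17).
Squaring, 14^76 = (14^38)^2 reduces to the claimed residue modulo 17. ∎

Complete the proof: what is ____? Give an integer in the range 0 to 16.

Multiply the listed residues: 1 · 13 · 9 = 13 → 117.
Reducing modulo 17: 117 = 6·17 + 15, so 14^38 ≡ 15.

15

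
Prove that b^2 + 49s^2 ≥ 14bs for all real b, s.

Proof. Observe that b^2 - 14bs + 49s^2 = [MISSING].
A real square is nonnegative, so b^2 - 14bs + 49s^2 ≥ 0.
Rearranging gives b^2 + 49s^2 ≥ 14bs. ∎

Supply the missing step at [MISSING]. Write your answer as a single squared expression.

b^2 - 14bs + 49s^2 is a perfect-square trinomial: the outer terms are (b)^2 and (7s)^2, and the cross term is -2·b·7s.
So b^2 - 14bs + 49s^2 = (b - 7s)^2 ≥ 0.

(b - 7s)^2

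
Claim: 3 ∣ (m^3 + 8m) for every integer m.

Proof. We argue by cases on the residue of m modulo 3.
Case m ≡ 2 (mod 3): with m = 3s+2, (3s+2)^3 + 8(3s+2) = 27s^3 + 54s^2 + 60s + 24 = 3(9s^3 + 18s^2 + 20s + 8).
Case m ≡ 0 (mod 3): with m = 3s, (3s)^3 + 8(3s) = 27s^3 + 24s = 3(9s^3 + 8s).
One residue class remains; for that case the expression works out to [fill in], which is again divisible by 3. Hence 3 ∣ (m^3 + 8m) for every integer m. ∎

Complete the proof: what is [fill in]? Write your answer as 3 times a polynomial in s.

3(9s^3 + 9s^2 + 11s + 3)

The residues treated are {2, 0}, so the missing case is m ≡ 1 (mod 3); write m = 3s+1.
Then (3s+1)^3 + 8(3s+1) = 27s^3 + 27s^2 + 33s + 9 = 3(9s^3 + 9s^2 + 11s + 3).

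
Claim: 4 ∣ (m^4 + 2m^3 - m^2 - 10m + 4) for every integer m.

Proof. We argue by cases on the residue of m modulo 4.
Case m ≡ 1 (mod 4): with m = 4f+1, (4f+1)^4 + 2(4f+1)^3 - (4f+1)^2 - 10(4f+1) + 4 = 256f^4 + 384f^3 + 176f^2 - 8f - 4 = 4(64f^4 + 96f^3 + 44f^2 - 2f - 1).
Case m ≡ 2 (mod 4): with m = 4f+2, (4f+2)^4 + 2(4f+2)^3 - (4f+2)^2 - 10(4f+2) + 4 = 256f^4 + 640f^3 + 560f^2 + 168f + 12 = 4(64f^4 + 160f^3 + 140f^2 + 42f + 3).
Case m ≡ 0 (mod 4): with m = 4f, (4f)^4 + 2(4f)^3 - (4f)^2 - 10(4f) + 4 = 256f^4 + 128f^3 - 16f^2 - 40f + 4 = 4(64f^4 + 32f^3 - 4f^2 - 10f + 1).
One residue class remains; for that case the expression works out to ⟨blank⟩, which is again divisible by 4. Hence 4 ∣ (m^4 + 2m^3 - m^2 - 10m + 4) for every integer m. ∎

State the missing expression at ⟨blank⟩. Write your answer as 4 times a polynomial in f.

4(64f^4 + 224f^3 + 284f^2 + 146f + 25)

The residues treated are {1, 2, 0}, so the missing case is m ≡ 3 (mod 4); write m = 4f+3.
Then (4f+3)^4 + 2(4f+3)^3 - (4f+3)^2 - 10(4f+3) + 4 = 256f^4 + 896f^3 + 1136f^2 + 584f + 100 = 4(64f^4 + 224f^3 + 284f^2 + 146f + 25).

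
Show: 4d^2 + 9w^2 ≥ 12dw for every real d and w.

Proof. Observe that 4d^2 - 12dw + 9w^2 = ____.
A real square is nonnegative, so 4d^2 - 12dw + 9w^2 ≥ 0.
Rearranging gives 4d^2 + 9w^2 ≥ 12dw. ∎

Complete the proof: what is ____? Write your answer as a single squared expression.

(2d - 3w)^2

4d^2 - 12dw + 9w^2 is a perfect-square trinomial: the outer terms are (2d)^2 and (3w)^2, and the cross term is -2·2d·3w.
So 4d^2 - 12dw + 9w^2 = (2d - 3w)^2 ≥ 0.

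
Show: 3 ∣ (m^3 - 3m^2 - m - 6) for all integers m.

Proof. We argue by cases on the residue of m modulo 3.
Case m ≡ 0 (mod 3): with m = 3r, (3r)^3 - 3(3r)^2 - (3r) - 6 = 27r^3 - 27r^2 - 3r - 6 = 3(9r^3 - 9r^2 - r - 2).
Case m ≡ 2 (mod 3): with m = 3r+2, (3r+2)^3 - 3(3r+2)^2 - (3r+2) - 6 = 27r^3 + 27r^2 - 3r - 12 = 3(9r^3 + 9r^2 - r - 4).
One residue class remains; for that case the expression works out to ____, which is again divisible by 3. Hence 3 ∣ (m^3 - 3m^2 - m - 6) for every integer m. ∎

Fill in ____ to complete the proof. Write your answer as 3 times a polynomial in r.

The residues treated are {0, 2}, so the missing case is m ≡ 1 (mod 3); write m = 3r+1.
Then (3r+1)^3 - 3(3r+1)^2 - (3r+1) - 6 = 27r^3 - 12r - 9 = 3(9r^3 - 4r - 3).

3(9r^3 - 4r - 3)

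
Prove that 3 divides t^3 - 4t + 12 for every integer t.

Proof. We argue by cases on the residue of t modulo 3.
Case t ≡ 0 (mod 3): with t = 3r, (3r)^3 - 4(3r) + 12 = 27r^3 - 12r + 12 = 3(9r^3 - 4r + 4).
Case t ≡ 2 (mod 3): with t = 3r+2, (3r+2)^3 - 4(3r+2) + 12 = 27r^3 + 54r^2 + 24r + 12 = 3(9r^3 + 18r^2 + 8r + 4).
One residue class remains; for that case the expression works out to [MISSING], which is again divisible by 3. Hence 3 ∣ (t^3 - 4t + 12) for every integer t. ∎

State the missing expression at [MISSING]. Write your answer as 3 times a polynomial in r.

3(9r^3 + 9r^2 - r + 3)

Only t ≡ 1 (mod 3) is unaccounted for. Put t = 3r+1:
(3r+1)^3 - 4(3r+1) + 12 expands to 27r^3 + 27r^2 - 3r + 9,
and factoring out 3 leaves 3(9r^3 + 9r^2 - r + 3).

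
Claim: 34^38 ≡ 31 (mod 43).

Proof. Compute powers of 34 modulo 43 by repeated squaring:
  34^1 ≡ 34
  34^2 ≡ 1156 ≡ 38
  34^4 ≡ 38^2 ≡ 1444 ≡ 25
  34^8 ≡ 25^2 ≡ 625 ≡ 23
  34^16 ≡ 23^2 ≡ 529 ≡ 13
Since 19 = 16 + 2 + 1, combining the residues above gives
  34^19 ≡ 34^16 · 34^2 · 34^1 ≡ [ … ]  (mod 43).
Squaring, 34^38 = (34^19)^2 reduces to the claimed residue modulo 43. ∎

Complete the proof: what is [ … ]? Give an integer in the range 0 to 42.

26

34^16 · 34^2 · 34^1 ≡ 13 · 38 · 34 = 16796.
16796 mod 43 = 26, so 34^19 ≡ 26 (mod 43).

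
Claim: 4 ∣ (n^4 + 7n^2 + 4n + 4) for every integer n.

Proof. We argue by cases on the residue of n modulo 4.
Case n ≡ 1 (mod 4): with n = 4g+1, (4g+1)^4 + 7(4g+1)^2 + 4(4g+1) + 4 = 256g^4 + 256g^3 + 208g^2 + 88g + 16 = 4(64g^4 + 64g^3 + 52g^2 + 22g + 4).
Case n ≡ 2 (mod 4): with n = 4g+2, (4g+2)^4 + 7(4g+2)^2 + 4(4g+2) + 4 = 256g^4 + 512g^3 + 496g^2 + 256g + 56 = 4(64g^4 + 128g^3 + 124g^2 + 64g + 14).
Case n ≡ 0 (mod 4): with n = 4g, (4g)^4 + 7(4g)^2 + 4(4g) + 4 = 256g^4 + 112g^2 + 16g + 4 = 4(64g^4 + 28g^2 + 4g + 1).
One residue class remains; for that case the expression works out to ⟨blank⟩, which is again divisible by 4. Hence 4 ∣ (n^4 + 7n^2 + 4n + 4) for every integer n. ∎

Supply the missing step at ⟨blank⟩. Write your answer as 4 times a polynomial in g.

4(64g^4 + 192g^3 + 244g^2 + 154g + 40)

Only n ≡ 3 (mod 4) is unaccounted for. Put n = 4g+3:
(4g+3)^4 + 7(4g+3)^2 + 4(4g+3) + 4 expands to 256g^4 + 768g^3 + 976g^2 + 616g + 160,
and factoring out 4 leaves 4(64g^4 + 192g^3 + 244g^2 + 154g + 40).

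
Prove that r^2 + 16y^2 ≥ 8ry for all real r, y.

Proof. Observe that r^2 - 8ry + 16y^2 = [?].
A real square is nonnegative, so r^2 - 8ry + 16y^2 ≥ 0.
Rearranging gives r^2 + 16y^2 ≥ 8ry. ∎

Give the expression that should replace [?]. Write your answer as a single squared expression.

(r - 4y)^2

The leading and trailing coefficients are 1^2 and 4^2, and 8 = 2·1·4, so the trinomial is (r - 4y)^2.
Hence r^2 - 8ry + 16y^2 ≥ 0.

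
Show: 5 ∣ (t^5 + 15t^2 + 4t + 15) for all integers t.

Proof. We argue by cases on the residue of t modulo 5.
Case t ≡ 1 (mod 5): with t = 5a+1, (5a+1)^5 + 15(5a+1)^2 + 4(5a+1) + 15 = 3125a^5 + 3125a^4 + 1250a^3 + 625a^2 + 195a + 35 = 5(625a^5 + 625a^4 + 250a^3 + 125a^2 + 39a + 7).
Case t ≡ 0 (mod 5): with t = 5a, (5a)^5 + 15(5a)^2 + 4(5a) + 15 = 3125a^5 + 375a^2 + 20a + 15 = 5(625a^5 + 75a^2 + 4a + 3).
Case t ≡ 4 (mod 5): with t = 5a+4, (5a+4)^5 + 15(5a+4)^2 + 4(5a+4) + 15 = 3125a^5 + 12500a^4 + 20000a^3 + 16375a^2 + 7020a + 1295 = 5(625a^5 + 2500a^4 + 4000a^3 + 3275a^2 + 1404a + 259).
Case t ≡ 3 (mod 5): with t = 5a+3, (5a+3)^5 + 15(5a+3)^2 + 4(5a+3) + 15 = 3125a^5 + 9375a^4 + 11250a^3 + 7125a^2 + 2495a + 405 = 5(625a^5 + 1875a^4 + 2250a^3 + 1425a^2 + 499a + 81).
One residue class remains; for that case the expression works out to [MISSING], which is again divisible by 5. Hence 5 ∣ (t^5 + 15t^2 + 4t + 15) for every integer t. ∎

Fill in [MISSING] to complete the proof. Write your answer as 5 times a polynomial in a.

5(625a^5 + 1250a^4 + 1000a^3 + 475a^2 + 144a + 23)

The residues treated are {1, 0, 4, 3}, so the missing case is t ≡ 2 (mod 5); write t = 5a+2.
Then (5a+2)^5 + 15(5a+2)^2 + 4(5a+2) + 15 = 3125a^5 + 6250a^4 + 5000a^3 + 2375a^2 + 720a + 115 = 5(625a^5 + 1250a^4 + 1000a^3 + 475a^2 + 144a + 23).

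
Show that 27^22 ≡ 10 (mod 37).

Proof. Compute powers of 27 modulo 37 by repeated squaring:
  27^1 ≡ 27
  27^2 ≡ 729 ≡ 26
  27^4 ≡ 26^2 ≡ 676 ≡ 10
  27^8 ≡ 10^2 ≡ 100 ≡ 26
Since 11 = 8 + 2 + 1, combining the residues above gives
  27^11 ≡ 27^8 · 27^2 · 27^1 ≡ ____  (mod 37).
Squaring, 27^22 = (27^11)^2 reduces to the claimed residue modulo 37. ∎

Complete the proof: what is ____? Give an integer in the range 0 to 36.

Multiply the listed residues: 26 · 26 · 27 = 676 → 18252.
Reducing modulo 37: 18252 = 493·37 + 11, so 27^11 ≡ 11.

11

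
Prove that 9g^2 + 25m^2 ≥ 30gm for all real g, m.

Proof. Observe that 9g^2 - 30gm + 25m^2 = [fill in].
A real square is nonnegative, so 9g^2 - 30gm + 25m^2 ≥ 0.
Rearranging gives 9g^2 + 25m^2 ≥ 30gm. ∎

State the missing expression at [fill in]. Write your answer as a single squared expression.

The leading and trailing coefficients are 3^2 and 5^2, and 30 = 2·3·5, so the trinomial is (3g - 5m)^2.
Hence 9g^2 - 30gm + 25m^2 ≥ 0.

(3g - 5m)^2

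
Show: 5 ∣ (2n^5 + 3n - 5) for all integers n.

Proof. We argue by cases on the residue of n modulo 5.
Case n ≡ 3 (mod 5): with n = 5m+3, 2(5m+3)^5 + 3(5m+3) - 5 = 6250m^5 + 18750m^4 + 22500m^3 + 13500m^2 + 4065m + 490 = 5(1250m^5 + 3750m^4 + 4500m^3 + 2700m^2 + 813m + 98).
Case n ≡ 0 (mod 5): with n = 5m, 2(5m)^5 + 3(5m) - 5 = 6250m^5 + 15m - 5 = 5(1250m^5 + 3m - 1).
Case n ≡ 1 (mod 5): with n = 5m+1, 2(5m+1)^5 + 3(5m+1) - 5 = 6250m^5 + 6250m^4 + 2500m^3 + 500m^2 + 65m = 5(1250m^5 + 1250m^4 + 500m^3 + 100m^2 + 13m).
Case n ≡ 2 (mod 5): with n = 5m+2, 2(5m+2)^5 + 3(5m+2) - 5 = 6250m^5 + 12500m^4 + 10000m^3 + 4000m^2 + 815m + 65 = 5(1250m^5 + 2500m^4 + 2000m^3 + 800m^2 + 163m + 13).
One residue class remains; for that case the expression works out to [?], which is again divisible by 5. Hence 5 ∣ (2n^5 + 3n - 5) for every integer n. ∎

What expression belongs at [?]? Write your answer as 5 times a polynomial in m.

5(1250m^5 + 5000m^4 + 8000m^3 + 6400m^2 + 2563m + 411)

The residues treated are {3, 0, 1, 2}, so the missing case is n ≡ 4 (mod 5); write n = 5m+4.
Then 2(5m+4)^5 + 3(5m+4) - 5 = 6250m^5 + 25000m^4 + 40000m^3 + 32000m^2 + 12815m + 2055 = 5(1250m^5 + 5000m^4 + 8000m^3 + 6400m^2 + 2563m + 411).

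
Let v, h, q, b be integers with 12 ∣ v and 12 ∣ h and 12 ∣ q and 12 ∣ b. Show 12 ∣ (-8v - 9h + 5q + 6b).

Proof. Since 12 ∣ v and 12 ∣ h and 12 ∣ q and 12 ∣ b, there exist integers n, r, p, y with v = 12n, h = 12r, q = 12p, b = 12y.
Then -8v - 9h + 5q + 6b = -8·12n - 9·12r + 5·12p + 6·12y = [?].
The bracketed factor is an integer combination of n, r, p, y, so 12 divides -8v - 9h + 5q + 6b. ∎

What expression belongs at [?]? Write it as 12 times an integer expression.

Pull the common 12 out of every term: -8·12n - 9·12r + 5·12p + 6·12y = 12(-8n + 5p - 9r + 6y).
-8n + 5p - 9r + 6y is an integer, which exhibits the divisibility.

12(-8n + 5p - 9r + 6y)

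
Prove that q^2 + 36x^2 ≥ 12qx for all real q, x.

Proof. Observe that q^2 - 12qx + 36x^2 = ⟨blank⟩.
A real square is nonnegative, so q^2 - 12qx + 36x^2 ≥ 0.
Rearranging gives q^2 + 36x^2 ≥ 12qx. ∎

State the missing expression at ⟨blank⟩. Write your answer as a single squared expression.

The leading and trailing coefficients are 1^2 and 6^2, and 12 = 2·1·6, so the trinomial is (q - 6x)^2.
Hence q^2 - 12qx + 36x^2 ≥ 0.

(q - 6x)^2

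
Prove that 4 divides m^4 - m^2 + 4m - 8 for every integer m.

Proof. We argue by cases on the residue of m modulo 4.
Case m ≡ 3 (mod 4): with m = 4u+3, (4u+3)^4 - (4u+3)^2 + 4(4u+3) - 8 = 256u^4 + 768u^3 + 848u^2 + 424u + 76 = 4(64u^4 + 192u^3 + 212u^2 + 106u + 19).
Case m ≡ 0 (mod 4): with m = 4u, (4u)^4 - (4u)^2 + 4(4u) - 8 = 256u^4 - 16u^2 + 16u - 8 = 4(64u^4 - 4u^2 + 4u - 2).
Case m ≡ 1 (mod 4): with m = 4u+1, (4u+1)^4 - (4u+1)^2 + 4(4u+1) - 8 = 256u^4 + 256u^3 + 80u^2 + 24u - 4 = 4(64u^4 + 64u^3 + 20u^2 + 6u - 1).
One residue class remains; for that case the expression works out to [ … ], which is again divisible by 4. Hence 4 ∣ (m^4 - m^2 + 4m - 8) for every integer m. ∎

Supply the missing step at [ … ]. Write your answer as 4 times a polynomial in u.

4(64u^4 + 128u^3 + 92u^2 + 32u + 3)

Only m ≡ 2 (mod 4) is unaccounted for. Put m = 4u+2:
(4u+2)^4 - (4u+2)^2 + 4(4u+2) - 8 expands to 256u^4 + 512u^3 + 368u^2 + 128u + 12,
and factoring out 4 leaves 4(64u^4 + 128u^3 + 92u^2 + 32u + 3).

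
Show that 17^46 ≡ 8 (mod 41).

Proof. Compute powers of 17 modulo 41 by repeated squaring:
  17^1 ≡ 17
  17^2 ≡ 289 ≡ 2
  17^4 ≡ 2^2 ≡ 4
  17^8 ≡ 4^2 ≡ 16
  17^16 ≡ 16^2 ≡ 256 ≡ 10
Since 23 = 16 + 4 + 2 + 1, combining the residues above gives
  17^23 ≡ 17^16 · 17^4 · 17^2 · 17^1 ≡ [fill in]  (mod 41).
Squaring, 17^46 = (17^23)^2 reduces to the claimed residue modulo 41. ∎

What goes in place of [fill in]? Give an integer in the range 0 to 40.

7

17^16 · 17^4 · 17^2 · 17^1 ≡ 10 · 4 · 2 · 17 = 1360.
1360 mod 41 = 7, so 17^23 ≡ 7 (mod 41).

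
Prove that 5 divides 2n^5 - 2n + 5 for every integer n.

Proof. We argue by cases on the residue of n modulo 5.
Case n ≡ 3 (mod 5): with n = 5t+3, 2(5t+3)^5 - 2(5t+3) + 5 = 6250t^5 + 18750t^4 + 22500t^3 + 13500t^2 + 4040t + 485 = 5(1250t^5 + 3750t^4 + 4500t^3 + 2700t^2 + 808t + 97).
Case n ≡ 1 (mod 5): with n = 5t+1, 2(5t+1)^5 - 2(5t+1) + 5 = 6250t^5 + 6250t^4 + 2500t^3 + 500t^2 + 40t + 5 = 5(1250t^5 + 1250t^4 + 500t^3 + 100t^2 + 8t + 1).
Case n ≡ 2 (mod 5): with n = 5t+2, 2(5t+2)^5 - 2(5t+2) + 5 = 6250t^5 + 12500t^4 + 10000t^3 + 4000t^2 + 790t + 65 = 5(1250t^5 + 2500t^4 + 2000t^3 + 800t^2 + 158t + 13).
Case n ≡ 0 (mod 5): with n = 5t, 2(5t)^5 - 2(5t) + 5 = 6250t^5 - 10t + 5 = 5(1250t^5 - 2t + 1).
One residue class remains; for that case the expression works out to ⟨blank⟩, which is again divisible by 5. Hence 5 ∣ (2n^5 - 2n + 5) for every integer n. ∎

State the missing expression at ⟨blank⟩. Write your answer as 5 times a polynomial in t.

5(1250t^5 + 5000t^4 + 8000t^3 + 6400t^2 + 2558t + 409)

The residues treated are {3, 1, 2, 0}, so the missing case is n ≡ 4 (mod 5); write n = 5t+4.
Then 2(5t+4)^5 - 2(5t+4) + 5 = 6250t^5 + 25000t^4 + 40000t^3 + 32000t^2 + 12790t + 2045 = 5(1250t^5 + 5000t^4 + 8000t^3 + 6400t^2 + 2558t + 409).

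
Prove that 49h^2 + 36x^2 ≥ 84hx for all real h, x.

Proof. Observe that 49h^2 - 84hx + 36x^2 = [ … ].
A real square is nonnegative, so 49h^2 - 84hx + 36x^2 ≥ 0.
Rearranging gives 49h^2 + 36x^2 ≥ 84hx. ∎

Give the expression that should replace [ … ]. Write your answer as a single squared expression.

49h^2 - 84hx + 36x^2 is a perfect-square trinomial: the outer terms are (7h)^2 and (6x)^2, and the cross term is -2·7h·6x.
So 49h^2 - 84hx + 36x^2 = (7h - 6x)^2 ≥ 0.

(7h - 6x)^2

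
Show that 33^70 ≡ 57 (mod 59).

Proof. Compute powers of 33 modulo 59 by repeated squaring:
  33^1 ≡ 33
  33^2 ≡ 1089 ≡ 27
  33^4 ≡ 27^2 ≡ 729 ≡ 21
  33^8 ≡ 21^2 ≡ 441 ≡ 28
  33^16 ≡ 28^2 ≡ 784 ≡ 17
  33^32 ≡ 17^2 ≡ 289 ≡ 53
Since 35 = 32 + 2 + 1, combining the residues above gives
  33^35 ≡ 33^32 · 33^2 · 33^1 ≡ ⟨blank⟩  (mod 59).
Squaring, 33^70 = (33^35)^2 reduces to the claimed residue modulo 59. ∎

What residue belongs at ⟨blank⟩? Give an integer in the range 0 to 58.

23

Multiply the listed residues: 53 · 27 · 33 = 1431 → 47223.
Reducing modulo 59: 47223 = 800·59 + 23, so 33^35 ≡ 23.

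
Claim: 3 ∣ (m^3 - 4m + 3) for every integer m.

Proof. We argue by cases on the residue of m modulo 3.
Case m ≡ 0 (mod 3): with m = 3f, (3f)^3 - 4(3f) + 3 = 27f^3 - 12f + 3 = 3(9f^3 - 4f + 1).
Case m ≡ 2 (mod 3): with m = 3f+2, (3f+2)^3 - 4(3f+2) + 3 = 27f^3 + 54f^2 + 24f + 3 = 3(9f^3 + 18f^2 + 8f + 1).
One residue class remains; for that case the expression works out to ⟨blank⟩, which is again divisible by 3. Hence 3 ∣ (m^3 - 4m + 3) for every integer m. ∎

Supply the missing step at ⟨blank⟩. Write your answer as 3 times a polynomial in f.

The residues treated are {0, 2}, so the missing case is m ≡ 1 (mod 3); write m = 3f+1.
Then (3f+1)^3 - 4(3f+1) + 3 = 27f^3 + 27f^2 - 3f = 3(9f^3 + 9f^2 - f).

3(9f^3 + 9f^2 - f)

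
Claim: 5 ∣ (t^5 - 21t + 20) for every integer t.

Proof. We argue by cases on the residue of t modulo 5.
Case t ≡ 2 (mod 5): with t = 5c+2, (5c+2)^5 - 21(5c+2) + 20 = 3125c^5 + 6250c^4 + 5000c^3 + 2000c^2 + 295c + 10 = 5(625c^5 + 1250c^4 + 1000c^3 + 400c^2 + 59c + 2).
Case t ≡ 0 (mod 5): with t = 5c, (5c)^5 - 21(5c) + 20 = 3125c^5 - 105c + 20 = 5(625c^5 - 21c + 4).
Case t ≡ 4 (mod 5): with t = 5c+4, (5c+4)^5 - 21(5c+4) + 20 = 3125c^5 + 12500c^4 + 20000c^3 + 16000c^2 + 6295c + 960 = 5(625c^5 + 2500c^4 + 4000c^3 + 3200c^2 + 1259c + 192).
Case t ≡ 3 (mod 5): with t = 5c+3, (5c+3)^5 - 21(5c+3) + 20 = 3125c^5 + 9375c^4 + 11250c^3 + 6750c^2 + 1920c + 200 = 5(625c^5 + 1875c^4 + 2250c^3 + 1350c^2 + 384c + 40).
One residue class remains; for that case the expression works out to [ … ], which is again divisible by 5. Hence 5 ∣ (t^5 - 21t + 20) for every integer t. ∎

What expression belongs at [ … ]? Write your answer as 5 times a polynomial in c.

5(625c^5 + 625c^4 + 250c^3 + 50c^2 - 16c)

The residues treated are {2, 0, 4, 3}, so the missing case is t ≡ 1 (mod 5); write t = 5c+1.
Then (5c+1)^5 - 21(5c+1) + 20 = 3125c^5 + 3125c^4 + 1250c^3 + 250c^2 - 80c = 5(625c^5 + 625c^4 + 250c^3 + 50c^2 - 16c).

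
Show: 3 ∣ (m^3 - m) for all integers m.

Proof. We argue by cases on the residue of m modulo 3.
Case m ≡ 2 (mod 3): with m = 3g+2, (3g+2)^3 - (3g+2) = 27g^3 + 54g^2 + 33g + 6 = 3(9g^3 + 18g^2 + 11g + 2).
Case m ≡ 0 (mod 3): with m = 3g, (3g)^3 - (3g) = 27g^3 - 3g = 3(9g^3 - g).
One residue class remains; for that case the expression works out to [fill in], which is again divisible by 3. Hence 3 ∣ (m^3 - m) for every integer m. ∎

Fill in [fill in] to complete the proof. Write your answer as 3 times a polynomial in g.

3(9g^3 + 9g^2 + 2g)

Only m ≡ 1 (mod 3) is unaccounted for. Put m = 3g+1:
(3g+1)^3 - (3g+1) expands to 27g^3 + 27g^2 + 6g,
and factoring out 3 leaves 3(9g^3 + 9g^2 + 2g).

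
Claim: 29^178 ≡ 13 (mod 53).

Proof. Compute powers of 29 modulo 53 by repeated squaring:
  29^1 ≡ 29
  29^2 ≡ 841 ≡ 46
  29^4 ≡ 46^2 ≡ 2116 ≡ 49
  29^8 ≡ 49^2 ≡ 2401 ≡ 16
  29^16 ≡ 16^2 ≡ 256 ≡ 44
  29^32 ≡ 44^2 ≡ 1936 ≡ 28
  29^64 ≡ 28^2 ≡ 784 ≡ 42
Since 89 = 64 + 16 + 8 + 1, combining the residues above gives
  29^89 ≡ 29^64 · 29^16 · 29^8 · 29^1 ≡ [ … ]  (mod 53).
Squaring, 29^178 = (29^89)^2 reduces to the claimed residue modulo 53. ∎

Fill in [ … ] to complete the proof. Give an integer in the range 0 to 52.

38

29^64 · 29^16 · 29^8 · 29^1 ≡ 42 · 44 · 16 · 29 = 857472.
857472 mod 53 = 38, so 29^89 ≡ 38 (mod 53).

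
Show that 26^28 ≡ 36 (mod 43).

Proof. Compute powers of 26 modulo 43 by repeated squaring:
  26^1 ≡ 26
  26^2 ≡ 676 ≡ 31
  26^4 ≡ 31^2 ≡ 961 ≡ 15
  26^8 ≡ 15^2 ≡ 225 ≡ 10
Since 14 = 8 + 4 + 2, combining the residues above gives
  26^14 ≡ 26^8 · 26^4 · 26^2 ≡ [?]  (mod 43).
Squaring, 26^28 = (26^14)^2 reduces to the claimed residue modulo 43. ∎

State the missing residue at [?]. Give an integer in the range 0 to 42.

Multiply the listed residues: 10 · 15 · 31 = 150 → 4650.
Reducing modulo 43: 4650 = 108·43 + 6, so 26^14 ≡ 6.

6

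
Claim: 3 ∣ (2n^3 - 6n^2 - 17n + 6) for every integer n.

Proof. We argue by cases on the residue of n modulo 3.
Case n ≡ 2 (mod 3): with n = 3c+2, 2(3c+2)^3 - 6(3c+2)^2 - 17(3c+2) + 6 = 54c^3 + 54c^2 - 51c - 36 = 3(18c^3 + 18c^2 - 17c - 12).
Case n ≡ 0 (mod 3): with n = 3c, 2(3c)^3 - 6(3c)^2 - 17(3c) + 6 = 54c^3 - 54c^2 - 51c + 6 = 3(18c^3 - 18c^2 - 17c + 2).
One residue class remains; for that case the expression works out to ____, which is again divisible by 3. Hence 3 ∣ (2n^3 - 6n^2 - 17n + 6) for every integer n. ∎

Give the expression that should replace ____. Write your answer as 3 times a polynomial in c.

Only n ≡ 1 (mod 3) is unaccounted for. Put n = 3c+1:
2(3c+1)^3 - 6(3c+1)^2 - 17(3c+1) + 6 expands to 54c^3 - 69c - 15,
and factoring out 3 leaves 3(18c^3 - 23c - 5).

3(18c^3 - 23c - 5)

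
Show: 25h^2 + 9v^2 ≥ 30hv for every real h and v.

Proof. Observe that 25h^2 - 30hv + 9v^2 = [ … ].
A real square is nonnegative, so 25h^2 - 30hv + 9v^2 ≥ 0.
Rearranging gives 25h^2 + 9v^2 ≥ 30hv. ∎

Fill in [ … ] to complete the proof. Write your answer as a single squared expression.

(5h - 3v)^2

25h^2 - 30hv + 9v^2 is a perfect-square trinomial: the outer terms are (5h)^2 and (3v)^2, and the cross term is -2·5h·3v.
So 25h^2 - 30hv + 9v^2 = (5h - 3v)^2 ≥ 0.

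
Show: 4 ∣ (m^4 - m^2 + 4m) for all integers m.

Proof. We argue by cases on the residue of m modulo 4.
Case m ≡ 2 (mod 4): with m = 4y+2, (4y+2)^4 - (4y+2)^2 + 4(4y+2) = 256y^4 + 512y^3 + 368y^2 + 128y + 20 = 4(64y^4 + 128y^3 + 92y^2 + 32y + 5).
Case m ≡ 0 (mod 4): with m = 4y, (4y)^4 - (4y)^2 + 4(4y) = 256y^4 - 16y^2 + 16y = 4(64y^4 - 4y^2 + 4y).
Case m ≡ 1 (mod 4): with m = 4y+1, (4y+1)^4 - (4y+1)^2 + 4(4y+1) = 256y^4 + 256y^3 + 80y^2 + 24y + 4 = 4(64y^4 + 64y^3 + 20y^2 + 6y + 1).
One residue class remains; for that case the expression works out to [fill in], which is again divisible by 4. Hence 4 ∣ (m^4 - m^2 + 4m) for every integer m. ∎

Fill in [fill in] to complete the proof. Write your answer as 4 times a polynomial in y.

4(64y^4 + 192y^3 + 212y^2 + 106y + 21)

Only m ≡ 3 (mod 4) is unaccounted for. Put m = 4y+3:
(4y+3)^4 - (4y+3)^2 + 4(4y+3) expands to 256y^4 + 768y^3 + 848y^2 + 424y + 84,
and factoring out 4 leaves 4(64y^4 + 192y^3 + 212y^2 + 106y + 21).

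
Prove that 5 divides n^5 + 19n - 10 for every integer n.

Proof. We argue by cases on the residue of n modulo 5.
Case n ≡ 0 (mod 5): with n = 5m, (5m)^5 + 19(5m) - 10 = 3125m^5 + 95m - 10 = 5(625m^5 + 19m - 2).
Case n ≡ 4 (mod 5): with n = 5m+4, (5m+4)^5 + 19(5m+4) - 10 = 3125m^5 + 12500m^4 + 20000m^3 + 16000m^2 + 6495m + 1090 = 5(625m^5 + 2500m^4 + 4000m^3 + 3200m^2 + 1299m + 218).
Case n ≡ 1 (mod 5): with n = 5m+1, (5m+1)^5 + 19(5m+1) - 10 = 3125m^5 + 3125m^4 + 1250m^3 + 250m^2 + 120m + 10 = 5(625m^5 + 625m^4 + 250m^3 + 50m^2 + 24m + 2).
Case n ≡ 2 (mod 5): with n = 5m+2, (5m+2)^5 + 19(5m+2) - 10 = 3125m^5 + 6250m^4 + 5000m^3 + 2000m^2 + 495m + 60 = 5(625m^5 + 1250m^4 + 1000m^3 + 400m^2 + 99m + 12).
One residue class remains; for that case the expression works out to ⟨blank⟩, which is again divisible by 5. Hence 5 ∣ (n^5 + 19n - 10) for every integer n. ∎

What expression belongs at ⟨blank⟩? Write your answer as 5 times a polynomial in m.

Only n ≡ 3 (mod 5) is unaccounted for. Put n = 5m+3:
(5m+3)^5 + 19(5m+3) - 10 expands to 3125m^5 + 9375m^4 + 11250m^3 + 6750m^2 + 2120m + 290,
and factoring out 5 leaves 5(625m^5 + 1875m^4 + 2250m^3 + 1350m^2 + 424m + 58).

5(625m^5 + 1875m^4 + 2250m^3 + 1350m^2 + 424m + 58)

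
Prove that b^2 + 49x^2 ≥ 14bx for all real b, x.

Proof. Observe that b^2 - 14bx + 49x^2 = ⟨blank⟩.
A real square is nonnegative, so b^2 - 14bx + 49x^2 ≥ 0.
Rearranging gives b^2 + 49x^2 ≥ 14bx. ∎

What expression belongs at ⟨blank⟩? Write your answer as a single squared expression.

(b - 7x)^2

The leading and trailing coefficients are 1^2 and 7^2, and 14 = 2·1·7, so the trinomial is (b - 7x)^2.
Hence b^2 - 14bx + 49x^2 ≥ 0.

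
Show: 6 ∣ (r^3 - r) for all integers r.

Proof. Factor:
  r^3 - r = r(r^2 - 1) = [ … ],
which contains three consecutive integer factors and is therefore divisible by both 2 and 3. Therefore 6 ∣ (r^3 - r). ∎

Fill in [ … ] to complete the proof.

(r - 1)r(r + 1)

r(r^2 - 1) = r(r - 1)(r + 1) = (r - 1)r(r + 1).
These three factors are consecutive integers, so their product is divisible by 6.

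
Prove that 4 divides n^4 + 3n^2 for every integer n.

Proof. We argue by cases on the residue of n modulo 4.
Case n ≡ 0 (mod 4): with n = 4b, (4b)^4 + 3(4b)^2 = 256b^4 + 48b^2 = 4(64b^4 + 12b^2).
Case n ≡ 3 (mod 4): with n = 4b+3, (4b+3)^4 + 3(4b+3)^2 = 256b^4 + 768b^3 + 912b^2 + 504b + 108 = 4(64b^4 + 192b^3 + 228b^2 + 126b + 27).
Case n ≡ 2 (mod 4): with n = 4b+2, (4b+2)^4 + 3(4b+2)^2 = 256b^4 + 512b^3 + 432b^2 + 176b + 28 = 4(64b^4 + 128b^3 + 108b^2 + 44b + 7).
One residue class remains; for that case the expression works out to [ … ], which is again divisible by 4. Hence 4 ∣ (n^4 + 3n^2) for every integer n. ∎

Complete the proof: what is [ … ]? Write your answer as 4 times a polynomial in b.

The residues treated are {0, 3, 2}, so the missing case is n ≡ 1 (mod 4); write n = 4b+1.
Then (4b+1)^4 + 3(4b+1)^2 = 256b^4 + 256b^3 + 144b^2 + 40b + 4 = 4(64b^4 + 64b^3 + 36b^2 + 10b + 1).

4(64b^4 + 64b^3 + 36b^2 + 10b + 1)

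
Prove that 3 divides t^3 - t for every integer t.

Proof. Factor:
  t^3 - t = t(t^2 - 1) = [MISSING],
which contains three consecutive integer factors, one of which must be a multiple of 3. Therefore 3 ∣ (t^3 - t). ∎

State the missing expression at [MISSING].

(t - 1)t(t + 1)

t(t^2 - 1) = t(t - 1)(t + 1) = (t - 1)t(t + 1).
These three factors are consecutive integers, so their product is divisible by 3.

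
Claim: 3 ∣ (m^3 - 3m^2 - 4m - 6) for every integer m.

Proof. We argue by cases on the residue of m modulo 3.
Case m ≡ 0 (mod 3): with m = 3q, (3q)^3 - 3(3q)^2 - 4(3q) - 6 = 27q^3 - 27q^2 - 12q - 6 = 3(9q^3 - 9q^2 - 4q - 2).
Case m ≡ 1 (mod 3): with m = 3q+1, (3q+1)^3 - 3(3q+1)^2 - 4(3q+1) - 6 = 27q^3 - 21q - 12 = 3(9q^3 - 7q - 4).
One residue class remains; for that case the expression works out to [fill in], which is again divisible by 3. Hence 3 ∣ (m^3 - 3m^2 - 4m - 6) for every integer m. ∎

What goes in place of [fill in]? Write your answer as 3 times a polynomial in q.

The residues treated are {0, 1}, so the missing case is m ≡ 2 (mod 3); write m = 3q+2.
Then (3q+2)^3 - 3(3q+2)^2 - 4(3q+2) - 6 = 27q^3 + 27q^2 - 12q - 18 = 3(9q^3 + 9q^2 - 4q - 6).

3(9q^3 + 9q^2 - 4q - 6)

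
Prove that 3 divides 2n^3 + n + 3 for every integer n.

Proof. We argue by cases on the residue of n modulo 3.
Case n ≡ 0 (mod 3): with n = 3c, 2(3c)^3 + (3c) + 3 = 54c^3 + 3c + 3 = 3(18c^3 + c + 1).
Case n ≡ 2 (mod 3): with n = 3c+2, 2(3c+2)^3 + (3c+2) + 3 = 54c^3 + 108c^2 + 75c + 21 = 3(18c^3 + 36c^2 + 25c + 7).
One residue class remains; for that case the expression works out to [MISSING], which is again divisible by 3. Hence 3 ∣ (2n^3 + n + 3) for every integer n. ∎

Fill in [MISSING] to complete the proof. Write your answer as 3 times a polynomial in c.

The residues treated are {0, 2}, so the missing case is n ≡ 1 (mod 3); write n = 3c+1.
Then 2(3c+1)^3 + (3c+1) + 3 = 54c^3 + 54c^2 + 21c + 6 = 3(18c^3 + 18c^2 + 7c + 2).

3(18c^3 + 18c^2 + 7c + 2)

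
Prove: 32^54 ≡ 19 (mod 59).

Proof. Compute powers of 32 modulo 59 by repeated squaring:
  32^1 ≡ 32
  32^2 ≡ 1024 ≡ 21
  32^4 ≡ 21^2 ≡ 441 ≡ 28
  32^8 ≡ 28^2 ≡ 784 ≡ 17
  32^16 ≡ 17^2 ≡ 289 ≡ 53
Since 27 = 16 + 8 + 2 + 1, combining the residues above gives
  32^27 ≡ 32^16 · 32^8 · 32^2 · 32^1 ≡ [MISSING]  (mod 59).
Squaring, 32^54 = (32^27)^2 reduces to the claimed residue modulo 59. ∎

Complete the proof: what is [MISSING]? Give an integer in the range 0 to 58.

14

Multiply the listed residues: 53 · 17 · 21 · 32 = 901 → 18921 → 605472.
Reducing modulo 59: 605472 = 10262·59 + 14, so 32^27 ≡ 14.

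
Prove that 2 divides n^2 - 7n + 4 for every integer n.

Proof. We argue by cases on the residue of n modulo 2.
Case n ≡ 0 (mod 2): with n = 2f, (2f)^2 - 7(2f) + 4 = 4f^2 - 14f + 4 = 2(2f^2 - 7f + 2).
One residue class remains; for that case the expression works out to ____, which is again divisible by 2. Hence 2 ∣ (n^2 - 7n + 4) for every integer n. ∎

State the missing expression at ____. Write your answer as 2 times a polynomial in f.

2(2f^2 - 5f - 1)

Only n ≡ 1 (mod 2) is unaccounted for. Put n = 2f+1:
(2f+1)^2 - 7(2f+1) + 4 expands to 4f^2 - 10f - 2,
and factoring out 2 leaves 2(2f^2 - 5f - 1).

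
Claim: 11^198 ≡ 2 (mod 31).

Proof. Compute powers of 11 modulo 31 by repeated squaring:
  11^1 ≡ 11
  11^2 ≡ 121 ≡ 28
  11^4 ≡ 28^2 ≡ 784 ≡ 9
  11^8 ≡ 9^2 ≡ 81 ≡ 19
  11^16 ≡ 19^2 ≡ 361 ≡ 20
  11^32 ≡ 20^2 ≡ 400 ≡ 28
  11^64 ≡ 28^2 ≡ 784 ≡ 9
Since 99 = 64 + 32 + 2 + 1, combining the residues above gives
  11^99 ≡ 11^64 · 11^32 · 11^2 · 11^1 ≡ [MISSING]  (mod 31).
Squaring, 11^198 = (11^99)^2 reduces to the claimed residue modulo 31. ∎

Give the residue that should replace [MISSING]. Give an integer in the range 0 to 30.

11^64 · 11^32 · 11^2 · 11^1 ≡ 9 · 28 · 28 · 11 = 77616.
77616 mod 31 = 23, so 11^99 ≡ 23 (mod 31).

23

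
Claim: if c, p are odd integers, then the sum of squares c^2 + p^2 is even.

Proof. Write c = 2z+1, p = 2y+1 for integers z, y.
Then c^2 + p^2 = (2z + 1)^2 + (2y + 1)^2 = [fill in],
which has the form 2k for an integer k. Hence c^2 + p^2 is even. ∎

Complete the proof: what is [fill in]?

Expanding: (2z + 1)^2 + (2y + 1)^2 = 4y^2 + 4y + 4z^2 + 4z + 2.
Every term is even; pulling out the factor of 2 gives 2(2y^2 + 2y + 2z^2 + 2z + 1).

2(2y^2 + 2y + 2z^2 + 2z + 1)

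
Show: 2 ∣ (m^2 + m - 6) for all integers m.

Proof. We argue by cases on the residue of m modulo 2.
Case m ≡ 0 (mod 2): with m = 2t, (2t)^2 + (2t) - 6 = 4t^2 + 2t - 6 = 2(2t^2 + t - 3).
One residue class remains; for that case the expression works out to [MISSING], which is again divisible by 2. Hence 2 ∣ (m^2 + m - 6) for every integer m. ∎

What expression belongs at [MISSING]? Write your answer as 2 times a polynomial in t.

2(2t^2 + 3t - 2)

The residues treated are {0}, so the missing case is m ≡ 1 (mod 2); write m = 2t+1.
Then (2t+1)^2 + (2t+1) - 6 = 4t^2 + 6t - 4 = 2(2t^2 + 3t - 2).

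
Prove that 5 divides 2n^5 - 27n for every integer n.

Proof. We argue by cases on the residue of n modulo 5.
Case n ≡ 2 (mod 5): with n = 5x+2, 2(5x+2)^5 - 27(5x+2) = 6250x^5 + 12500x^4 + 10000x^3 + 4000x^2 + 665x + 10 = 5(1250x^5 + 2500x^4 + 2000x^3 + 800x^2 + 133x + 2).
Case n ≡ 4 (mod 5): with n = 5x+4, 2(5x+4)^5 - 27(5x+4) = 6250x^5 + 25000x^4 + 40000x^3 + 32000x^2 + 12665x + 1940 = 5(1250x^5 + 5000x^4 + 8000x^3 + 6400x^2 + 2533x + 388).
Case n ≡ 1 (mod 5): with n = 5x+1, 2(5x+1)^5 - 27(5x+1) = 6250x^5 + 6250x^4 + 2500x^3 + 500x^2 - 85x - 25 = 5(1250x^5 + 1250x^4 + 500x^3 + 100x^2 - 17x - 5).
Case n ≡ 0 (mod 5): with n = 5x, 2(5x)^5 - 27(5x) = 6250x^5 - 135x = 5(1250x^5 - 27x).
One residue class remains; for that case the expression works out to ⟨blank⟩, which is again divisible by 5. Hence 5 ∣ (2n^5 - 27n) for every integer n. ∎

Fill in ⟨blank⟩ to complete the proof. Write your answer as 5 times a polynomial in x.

5(1250x^5 + 3750x^4 + 4500x^3 + 2700x^2 + 783x + 81)

The residues treated are {2, 4, 1, 0}, so the missing case is n ≡ 3 (mod 5); write n = 5x+3.
Then 2(5x+3)^5 - 27(5x+3) = 6250x^5 + 18750x^4 + 22500x^3 + 13500x^2 + 3915x + 405 = 5(1250x^5 + 3750x^4 + 4500x^3 + 2700x^2 + 783x + 81).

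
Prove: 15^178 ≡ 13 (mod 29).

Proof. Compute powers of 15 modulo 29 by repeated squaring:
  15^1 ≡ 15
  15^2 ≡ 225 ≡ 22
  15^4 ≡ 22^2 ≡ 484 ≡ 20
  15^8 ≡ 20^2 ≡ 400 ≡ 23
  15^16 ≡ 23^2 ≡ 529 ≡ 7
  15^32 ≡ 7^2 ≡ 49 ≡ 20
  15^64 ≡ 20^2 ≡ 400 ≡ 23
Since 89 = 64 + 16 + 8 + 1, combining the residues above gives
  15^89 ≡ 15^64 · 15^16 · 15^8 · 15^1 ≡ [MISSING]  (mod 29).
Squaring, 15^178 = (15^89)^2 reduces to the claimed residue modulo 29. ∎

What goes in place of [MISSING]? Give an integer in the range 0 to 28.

10

15^64 · 15^16 · 15^8 · 15^1 ≡ 23 · 7 · 23 · 15 = 55545.
55545 mod 29 = 10, so 15^89 ≡ 10 (mod 29).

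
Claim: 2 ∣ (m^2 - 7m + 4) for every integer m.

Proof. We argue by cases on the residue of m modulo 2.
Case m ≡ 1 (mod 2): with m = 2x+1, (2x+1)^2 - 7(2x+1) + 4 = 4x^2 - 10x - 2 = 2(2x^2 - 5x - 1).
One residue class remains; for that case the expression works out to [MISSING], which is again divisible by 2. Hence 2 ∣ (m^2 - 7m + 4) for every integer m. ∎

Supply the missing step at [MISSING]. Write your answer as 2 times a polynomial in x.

2(2x^2 - 7x + 2)

The residues treated are {1}, so the missing case is m ≡ 0 (mod 2); write m = 2x.
Then (2x)^2 - 7(2x) + 4 = 4x^2 - 14x + 4 = 2(2x^2 - 7x + 2).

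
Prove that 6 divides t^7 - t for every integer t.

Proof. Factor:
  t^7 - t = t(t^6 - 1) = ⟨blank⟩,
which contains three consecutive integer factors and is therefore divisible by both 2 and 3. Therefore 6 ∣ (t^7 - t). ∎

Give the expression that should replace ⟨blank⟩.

t^6 - 1 = (t^2 - 1)(t^4 + t^2 + 1), and t^2 - 1 = (t-1)(t+1).
So t(t^6 - 1) = (t - 1)t(t + 1)(t^4 + t^2 + 1).

(t - 1)t(t + 1)(t^4 + t^2 + 1)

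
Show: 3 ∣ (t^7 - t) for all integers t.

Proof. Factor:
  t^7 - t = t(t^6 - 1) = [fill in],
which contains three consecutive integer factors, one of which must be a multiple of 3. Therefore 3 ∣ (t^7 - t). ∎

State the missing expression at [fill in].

(t - 1)t(t + 1)(t^4 + t^2 + 1)

t^6 - 1 = (t^2 - 1)(t^4 + t^2 + 1), and t^2 - 1 = (t-1)(t+1).
So t(t^6 - 1) = (t - 1)t(t + 1)(t^4 + t^2 + 1).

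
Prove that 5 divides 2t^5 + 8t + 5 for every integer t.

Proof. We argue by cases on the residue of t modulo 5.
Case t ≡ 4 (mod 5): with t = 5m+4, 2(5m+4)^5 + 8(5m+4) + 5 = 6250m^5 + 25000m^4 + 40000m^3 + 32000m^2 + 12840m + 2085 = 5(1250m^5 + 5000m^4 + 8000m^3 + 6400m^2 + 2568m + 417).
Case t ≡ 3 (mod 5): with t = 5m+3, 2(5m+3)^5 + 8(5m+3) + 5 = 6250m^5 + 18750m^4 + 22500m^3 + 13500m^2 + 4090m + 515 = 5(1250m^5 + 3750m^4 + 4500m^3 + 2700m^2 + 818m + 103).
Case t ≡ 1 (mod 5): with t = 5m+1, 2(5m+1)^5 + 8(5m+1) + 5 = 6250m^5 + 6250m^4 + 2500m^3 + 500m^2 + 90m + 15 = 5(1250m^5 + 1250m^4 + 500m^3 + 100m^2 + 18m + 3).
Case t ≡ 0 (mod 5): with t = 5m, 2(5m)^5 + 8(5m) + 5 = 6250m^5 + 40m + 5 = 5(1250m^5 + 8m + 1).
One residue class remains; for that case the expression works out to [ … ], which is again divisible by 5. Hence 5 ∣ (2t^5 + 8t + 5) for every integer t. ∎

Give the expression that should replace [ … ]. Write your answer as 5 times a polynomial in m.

5(1250m^5 + 2500m^4 + 2000m^3 + 800m^2 + 168m + 17)

The residues treated are {4, 3, 1, 0}, so the missing case is t ≡ 2 (mod 5); write t = 5m+2.
Then 2(5m+2)^5 + 8(5m+2) + 5 = 6250m^5 + 12500m^4 + 10000m^3 + 4000m^2 + 840m + 85 = 5(1250m^5 + 2500m^4 + 2000m^3 + 800m^2 + 168m + 17).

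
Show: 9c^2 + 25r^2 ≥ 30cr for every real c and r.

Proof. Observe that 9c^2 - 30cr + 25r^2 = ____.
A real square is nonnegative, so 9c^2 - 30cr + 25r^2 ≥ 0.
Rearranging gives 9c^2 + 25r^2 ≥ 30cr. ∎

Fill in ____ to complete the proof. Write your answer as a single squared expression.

(3c - 5r)^2

9c^2 - 30cr + 25r^2 is a perfect-square trinomial: the outer terms are (3c)^2 and (5r)^2, and the cross term is -2·3c·5r.
So 9c^2 - 30cr + 25r^2 = (3c - 5r)^2 ≥ 0.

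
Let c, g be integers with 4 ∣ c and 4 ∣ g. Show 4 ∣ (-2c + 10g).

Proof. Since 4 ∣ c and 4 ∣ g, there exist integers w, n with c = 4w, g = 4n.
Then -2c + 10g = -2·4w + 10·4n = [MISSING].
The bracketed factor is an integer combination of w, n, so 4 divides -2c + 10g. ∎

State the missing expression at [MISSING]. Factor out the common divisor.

Each term has a factor of 4: -2·4w + 10·4n = 4·(10n - 2w).
Since 10n - 2w is an integer, 4 ∣ (-2c + 10g).

4(10n - 2w)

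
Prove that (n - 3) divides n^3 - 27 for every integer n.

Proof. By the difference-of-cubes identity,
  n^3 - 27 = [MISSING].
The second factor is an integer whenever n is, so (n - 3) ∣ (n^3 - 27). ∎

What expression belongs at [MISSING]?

(n - 3)(n^2 + 3n + 9)

Polynomial division of n^3 - 27 by n - 3 leaves remainder 0 and quotient n^2 + 3n + 9.
Hence n^3 - 27 = (n - 3)(n^2 + 3n + 9).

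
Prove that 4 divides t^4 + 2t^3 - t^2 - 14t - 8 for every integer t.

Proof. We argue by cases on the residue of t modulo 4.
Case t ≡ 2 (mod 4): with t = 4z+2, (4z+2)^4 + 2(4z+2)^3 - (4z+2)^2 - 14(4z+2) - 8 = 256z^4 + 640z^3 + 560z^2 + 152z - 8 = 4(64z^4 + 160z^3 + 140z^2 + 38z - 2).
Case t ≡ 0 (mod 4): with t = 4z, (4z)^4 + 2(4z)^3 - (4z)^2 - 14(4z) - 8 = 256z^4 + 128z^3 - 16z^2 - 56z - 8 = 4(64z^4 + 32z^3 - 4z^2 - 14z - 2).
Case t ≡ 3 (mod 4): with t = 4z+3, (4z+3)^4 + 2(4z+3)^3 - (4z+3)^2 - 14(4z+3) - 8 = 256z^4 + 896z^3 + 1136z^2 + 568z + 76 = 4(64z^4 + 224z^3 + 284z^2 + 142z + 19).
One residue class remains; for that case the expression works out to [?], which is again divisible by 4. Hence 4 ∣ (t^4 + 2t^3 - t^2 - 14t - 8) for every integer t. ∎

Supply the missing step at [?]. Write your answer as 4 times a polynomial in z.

Only t ≡ 1 (mod 4) is unaccounted for. Put t = 4z+1:
(4z+1)^4 + 2(4z+1)^3 - (4z+1)^2 - 14(4z+1) - 8 expands to 256z^4 + 384z^3 + 176z^2 - 24z - 20,
and factoring out 4 leaves 4(64z^4 + 96z^3 + 44z^2 - 6z - 5).

4(64z^4 + 96z^3 + 44z^2 - 6z - 5)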